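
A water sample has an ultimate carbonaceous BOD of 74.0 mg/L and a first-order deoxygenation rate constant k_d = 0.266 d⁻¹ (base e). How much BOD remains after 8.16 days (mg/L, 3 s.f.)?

L_t = L₀ e^(−k_d t) = 74.0 × e^(−0.266×8.16) = 74.0 × 0.1141 = 8.444 mg/L.

L ≈ 8.44 mg/L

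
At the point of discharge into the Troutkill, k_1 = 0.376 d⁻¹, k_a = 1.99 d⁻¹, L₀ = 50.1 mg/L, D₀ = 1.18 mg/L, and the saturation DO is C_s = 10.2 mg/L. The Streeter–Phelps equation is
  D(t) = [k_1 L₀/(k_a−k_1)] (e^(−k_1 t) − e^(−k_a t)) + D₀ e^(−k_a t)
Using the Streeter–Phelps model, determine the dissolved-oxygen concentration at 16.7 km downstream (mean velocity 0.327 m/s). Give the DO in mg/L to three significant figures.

Travel time t = x/v = 16.7 km / (0.327 m/s) = 16700 m / 0.327 m/s = 51070 s = 0.5911 d.
k_1 L₀/(k_a−k_1) = 0.376×50.1/(1.99−0.376) = 18.84/1.614 = 11.67 mg/L.
e^(−k_1 t) = e^(−0.376×0.5911) = 0.8007; e^(−k_a t) = e^(−1.99×0.5911) = 0.3084.
D = 11.67 × (0.8007 − 0.3084) + 1.18 × 0.3084 = 5.746 + 0.3639 = 6.110 mg/L.
DO = C_s − D = 10.2 − 6.110 = 4.090 mg/L.

DO ≈ 4.09 mg/L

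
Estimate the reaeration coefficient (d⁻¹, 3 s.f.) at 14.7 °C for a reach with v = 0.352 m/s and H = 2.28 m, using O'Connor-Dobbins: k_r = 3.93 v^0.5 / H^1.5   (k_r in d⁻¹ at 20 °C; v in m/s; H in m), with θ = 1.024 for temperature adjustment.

k_r(20) = 3.93 × 0.352^0.5 / 2.28^1.5 = 3.93 × 0.5933 / 3.443 = 0.6773 d⁻¹.
k_r(14.7) = 0.6773 × 1.024^(14.7−20) = 0.6773 × 0.8819 = 0.5973 d⁻¹.

k_r ≈ 0.597 d⁻¹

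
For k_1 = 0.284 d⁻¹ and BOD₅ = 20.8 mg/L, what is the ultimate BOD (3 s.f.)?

BOD₅ = L₀(1 − e^(−5k_1)) ⇒ L₀ = BOD₅ / (1 − e^(−5×0.284))
= 20.8 / (1 − 0.2417) = 20.8 / 0.7583 = 27.43 mg/L.

L₀ ≈ 27.4 mg/L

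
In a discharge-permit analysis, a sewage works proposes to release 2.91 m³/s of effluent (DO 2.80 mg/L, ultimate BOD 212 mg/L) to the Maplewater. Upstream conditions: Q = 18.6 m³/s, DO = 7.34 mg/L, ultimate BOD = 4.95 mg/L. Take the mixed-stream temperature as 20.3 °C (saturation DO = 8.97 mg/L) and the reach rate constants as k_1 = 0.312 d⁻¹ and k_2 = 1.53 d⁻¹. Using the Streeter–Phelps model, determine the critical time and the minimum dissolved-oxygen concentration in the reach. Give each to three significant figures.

Mixed DO = (18.6×7.34 + 2.91×2.80)/(18.6+2.91) = 144.7/21.51 = 6.726 mg/L.
Mixed L₀ = (18.6×4.95 + 2.91×212)/(21.51) = 709.0/21.51 = 32.96 mg/L.
Initial deficit D₀ = C_s − DO₀ = 8.97 − 6.726 = 2.244 mg/L.
t_c = (1/1.218) ln[(1.53/0.312)(1 − 2.244×1.218/(0.312×32.96))] = 0.8210 × ln(3.600) = 1.052 d.
D_c = (0.312/1.53) × 32.96 × e^(−0.312×1.052) = 0.2039 × 32.96 × 0.7203 = 4.841 mg/L.
Minimum DO = 8.97 − 4.841 = 4.129 mg/L.

t_c ≈ 1.05 d; minimum DO ≈ 4.13 mg/L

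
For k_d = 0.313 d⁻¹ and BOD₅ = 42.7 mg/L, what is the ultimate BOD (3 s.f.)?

BOD₅ = L₀(1 − e^(−5k_d)) ⇒ L₀ = BOD₅ / (1 − e^(−5×0.313))
= 42.7 / (1 − 0.2091) = 42.7 / 0.7909 = 53.99 mg/L.

L₀ ≈ 54.0 mg/L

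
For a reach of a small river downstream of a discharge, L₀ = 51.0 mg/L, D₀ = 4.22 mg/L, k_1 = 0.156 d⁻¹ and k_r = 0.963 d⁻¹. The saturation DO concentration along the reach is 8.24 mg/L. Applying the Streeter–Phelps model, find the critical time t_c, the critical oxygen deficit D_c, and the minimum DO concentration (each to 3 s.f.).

t_c = [1/(k_r−k_1)] ln[(k_r/k_1)(1 − D₀(k_r−k_1)/(k_1 L₀))]
= [1/(0.963−0.156)] ln[(0.963/0.156)(1 − 4.22×0.8070/(0.156×51.0))]
= (1/0.8070) ln[6.173 × 0.5720] = 1.239 × ln(3.531) = 1.239 × 1.261 = 1.563 d.
L(t_c) = L₀ e^(−k_1 t_c) = 51.0 × 0.7836 = 39.96 mg/L, and at the critical point k_r D_c = k_1 L, so D_c = (0.156/0.963) × 39.96 = 6.474 mg/L.
Minimum DO = C_s − D_c = 8.24 − 6.474 = 1.766 mg/L.

t_c ≈ 1.56 d; D_c ≈ 6.47 mg/L; min DO ≈ 1.77 mg/L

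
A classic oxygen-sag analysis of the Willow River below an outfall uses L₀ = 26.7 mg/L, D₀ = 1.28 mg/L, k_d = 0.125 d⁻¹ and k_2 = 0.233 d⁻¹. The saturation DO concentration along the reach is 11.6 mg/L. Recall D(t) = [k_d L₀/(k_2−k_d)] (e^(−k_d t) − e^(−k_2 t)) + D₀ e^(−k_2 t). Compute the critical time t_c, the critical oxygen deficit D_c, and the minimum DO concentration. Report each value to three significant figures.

t_c ≈ 5.37 d; D_c ≈ 7.32 mg/L; min DO ≈ 4.28 mg/L

With k_2/k_d = 1.864 and 1 − D₀(k_2−k_d)/(k_d L₀) = 0.9586,
t_c = ln(1.864 × 0.9586) / (0.233 − 0.125) = ln(1.787) / 0.1080 = 0.5804/0.1080 = 5.374 d.
D_c = (k_d/k_2) L₀ e^(−k_d t_c) = (0.125/0.233) × 26.7 × e^(−0.125×5.374) = 0.5365 × 26.7 × 0.5108 = 7.317 mg/L.
Minimum DO = C_s − D_c = 11.6 − 7.317 = 4.283 mg/L.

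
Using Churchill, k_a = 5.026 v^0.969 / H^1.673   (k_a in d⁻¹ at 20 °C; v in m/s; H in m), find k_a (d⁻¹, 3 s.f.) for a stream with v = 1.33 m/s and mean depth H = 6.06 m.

k_a ≈ 0.325 d⁻¹

k_a = 5.026 × 1.33^0.969 / 6.06^1.673 = 5.026 × 1.318 / 20.37 = 0.3252 d⁻¹.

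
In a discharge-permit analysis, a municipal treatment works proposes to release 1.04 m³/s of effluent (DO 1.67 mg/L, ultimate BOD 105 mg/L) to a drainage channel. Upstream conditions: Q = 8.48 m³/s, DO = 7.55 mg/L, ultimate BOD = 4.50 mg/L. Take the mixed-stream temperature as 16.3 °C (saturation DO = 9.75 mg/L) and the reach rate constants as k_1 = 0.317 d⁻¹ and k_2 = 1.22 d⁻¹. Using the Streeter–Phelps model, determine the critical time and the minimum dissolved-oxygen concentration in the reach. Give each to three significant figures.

t_c ≈ 0.673 d; minimum DO ≈ 6.50 mg/L

Mixed DO = (8.48×7.55 + 1.04×1.67)/(8.48+1.04) = 65.76/9.520 = 6.908 mg/L.
Mixed L₀ = (8.48×4.50 + 1.04×105)/(9.520) = 147.4/9.520 = 15.48 mg/L.
Initial deficit D₀ = C_s − DO₀ = 9.75 − 6.908 = 2.842 mg/L.
t_c = (1/0.9030) ln[(1.22/0.317)(1 − 2.842×0.9030/(0.317×15.48))] = 1.107 × ln(1.835) = 0.6725 d.
D_c = (0.317/1.22) × 15.48 × e^(−0.317×0.6725) = 0.2598 × 15.48 × 0.8080 = 3.250 mg/L.
Minimum DO = 9.75 − 3.250 = 6.500 mg/L.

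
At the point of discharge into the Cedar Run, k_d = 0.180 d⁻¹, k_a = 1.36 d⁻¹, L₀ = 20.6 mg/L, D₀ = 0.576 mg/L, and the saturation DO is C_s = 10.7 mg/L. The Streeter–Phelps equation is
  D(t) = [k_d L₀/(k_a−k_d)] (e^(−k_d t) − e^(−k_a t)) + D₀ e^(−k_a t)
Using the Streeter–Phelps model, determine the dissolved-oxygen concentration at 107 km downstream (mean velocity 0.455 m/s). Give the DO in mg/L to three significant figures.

Travel time t = x/v = 107 km / (0.455 m/s) = 107000 m / 0.455 m/s = 235200 s = 2.722 d.
k_d L₀/(k_a−k_d) = 0.180×20.6/(1.36−0.180) = 3.708/1.180 = 3.142 mg/L.
e^(−k_d t) = e^(−0.180×2.722) = 0.6127; e^(−k_a t) = e^(−1.36×2.722) = 0.02468.
D = 3.142 × (0.6127 − 0.02468) + 0.576 × 0.02468 = 1.848 + 0.01422 = 1.862 mg/L.
DO = C_s − D = 10.7 − 1.862 = 8.838 mg/L.

DO ≈ 8.84 mg/L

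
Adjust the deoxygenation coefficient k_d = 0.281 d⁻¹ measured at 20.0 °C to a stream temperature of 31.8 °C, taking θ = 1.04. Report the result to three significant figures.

k_d ≈ 0.446 d⁻¹

k_d(T₂) = k_d(T₁) · θ^(T₂−T₁) = 0.281 × 1.04^(31.8−20.0)
= 0.281 × 1.04^11.8 = 0.281 × 1.589 = 0.4464 d⁻¹.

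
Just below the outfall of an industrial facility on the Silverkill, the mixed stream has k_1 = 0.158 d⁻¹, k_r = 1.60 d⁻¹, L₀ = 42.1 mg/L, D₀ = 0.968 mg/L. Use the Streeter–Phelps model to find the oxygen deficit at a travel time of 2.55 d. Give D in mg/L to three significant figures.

D ≈ 3.02 mg/L

k_1 L₀/(k_r−k_1) = 0.158×42.1/(1.60−0.158) = 6.652/1.442 = 4.613 mg/L.
e^(−k_1 t) = e^(−0.158×2.550) = 0.6684; e^(−k_r t) = e^(−1.60×2.550) = 0.01691.
D = 4.613 × (0.6684 − 0.01691) + 0.968 × 0.01691 = 3.005 + 0.01637 = 3.022 mg/L.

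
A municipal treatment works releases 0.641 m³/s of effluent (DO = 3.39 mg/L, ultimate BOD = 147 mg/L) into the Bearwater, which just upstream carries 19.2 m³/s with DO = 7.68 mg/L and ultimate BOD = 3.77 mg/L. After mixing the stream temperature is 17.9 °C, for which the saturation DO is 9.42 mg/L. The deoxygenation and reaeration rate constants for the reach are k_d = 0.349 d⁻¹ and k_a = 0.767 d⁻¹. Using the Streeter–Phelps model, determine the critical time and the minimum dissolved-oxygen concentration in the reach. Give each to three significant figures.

t_c ≈ 1.14 d; minimum DO ≈ 6.85 mg/L

Mixed DO = (19.2×7.68 + 0.641×3.39)/(19.2+0.641) = 149.6/19.84 = 7.541 mg/L.
Mixed L₀ = (19.2×3.77 + 0.641×147)/(19.84) = 166.6/19.84 = 8.397 mg/L.
Initial deficit D₀ = C_s − DO₀ = 9.42 − 7.541 = 1.879 mg/L.
t_c = (1/0.4180) ln[(0.767/0.349)(1 − 1.879×0.4180/(0.349×8.397))] = 2.392 × ln(1.609) = 1.138 d.
D_c = (0.349/0.767) × 8.397 × e^(−0.349×1.138) = 0.4550 × 8.397 × 0.6723 = 2.569 mg/L.
Minimum DO = 9.42 − 2.569 = 6.851 mg/L.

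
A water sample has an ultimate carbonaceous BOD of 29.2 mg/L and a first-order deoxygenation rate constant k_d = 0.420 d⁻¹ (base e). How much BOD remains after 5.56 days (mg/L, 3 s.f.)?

L_t = L₀ e^(−k_d t) = 29.2 × e^(−0.420×5.56) = 29.2 × 0.09679 = 2.826 mg/L.

L ≈ 2.83 mg/L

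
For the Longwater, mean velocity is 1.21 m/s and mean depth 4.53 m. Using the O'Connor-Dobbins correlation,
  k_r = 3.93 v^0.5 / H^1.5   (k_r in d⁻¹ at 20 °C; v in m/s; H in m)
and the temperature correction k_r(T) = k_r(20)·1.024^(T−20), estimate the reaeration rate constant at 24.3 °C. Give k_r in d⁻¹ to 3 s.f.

k_r ≈ 0.497 d⁻¹

k_r(20) = 3.93 × 1.21^0.5 / 4.53^1.5 = 3.93 × 1.100 / 9.642 = 0.4484 d⁻¹.
k_r(24.3) = 0.4484 × 1.024^(24.3−20) = 0.4484 × 1.107 = 0.4965 d⁻¹.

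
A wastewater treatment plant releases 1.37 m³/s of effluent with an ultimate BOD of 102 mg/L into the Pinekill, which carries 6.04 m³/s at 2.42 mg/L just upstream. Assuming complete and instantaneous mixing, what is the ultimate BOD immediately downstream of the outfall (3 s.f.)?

Flow-weighted mixing: C = (Q_r C_r + Q_w C_w)/(Q_r + Q_w)
= (6.04×2.42 + 1.37×102)/(6.04 + 1.37) = 154.4/7.410 = 20.83 mg/L.

20.8 mg/L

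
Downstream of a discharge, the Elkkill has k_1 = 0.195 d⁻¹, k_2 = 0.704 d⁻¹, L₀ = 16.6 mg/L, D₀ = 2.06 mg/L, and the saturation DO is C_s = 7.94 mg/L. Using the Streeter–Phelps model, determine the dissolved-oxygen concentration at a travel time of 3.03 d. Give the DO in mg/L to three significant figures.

DO ≈ 4.93 mg/L

k_1 L₀/(k_2−k_1) = 0.195×16.6/(0.704−0.195) = 3.237/0.5090 = 6.360 mg/L.
e^(−k_1 t) = e^(−0.195×3.030) = 0.5539; e^(−k_2 t) = e^(−0.704×3.030) = 0.1185.
D = 6.360 × (0.5539 − 0.1185) + 2.06 × 0.1185 = 2.769 + 0.2440 = 3.013 mg/L.
DO = C_s − D = 7.94 − 3.013 = 4.927 mg/L.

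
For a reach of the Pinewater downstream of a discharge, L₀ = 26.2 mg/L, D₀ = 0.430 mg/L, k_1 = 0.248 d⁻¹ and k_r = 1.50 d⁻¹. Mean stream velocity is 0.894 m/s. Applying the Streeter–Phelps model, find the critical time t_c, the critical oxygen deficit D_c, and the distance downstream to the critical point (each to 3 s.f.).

t_c ≈ 1.37 d; D_c ≈ 3.09 mg/L; x_c ≈ 106 km

With k_r/k_1 = 6.048 and 1 − D₀(k_r−k_1)/(k_1 L₀) = 0.9171,
t_c = ln(6.048 × 0.9171) / (1.50 − 0.248) = ln(5.547) / 1.252 = 1.713/1.252 = 1.368 d.
L(t_c) = L₀ e^(−k_1 t_c) = 26.2 × 0.7122 = 18.66 mg/L, and at the critical point k_r D_c = k_1 L, so D_c = (0.248/1.50) × 18.66 = 3.085 mg/L.
x_c = v t_c = 0.894 m/s × 1.368 d × 86400 s/d = 105700 m ≈ 106 km.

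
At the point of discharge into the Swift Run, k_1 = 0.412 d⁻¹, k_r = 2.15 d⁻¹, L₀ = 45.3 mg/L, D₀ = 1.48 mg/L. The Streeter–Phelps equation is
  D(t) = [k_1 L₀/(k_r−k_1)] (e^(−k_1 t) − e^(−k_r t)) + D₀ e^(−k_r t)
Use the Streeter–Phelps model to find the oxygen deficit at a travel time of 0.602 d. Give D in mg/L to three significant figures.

k_1 L₀/(k_r−k_1) = 0.412×45.3/(2.15−0.412) = 18.66/1.738 = 10.74 mg/L.
e^(−k_1 t) = e^(−0.412×0.6020) = 0.7803; e^(−k_r t) = e^(−2.15×0.6020) = 0.2741.
D = 10.74 × (0.7803 − 0.2741) + 1.48 × 0.2741 = 5.436 + 0.4057 = 5.842 mg/L.

D ≈ 5.84 mg/L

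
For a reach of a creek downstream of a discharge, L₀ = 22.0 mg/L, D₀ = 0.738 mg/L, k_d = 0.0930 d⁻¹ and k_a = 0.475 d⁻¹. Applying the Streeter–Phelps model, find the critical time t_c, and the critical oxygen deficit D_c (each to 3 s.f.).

With k_a/k_d = 5.108 and 1 − D₀(k_a−k_d)/(k_d L₀) = 0.8622,
t_c = ln(5.108 × 0.8622) / (0.475 − 0.0930) = ln(4.404) / 0.3820 = 1.482/0.3820 = 3.881 d.
D_c = (k_d/k_a) L₀ e^(−k_d t_c) = (0.0930/0.475) × 22.0 × e^(−0.0930×3.881) = 0.1958 × 22.0 × 0.6970 = 3.002 mg/L.

t_c ≈ 3.88 d; D_c ≈ 3.00 mg/L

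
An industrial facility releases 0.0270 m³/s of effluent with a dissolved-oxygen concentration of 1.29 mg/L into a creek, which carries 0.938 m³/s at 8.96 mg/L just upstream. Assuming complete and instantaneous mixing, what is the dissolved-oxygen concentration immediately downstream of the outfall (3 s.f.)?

Flow-weighted mixing: C = (Q_r C_r + Q_w C_w)/(Q_r + Q_w)
= (0.938×8.96 + 0.0270×1.29)/(0.938 + 0.0270) = 8.439/0.9650 = 8.745 mg/L.

8.75 mg/L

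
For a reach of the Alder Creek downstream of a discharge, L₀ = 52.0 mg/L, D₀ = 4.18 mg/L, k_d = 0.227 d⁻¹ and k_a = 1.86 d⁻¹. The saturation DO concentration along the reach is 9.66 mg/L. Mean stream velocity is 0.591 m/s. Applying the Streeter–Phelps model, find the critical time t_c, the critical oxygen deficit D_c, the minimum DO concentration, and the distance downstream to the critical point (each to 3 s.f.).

With k_a/k_d = 8.194 and 1 − D₀(k_a−k_d)/(k_d L₀) = 0.4217,
t_c = ln(8.194 × 0.4217) / (1.86 − 0.227) = ln(3.456) / 1.633 = 1.240/1.633 = 0.7593 d.
L(t_c) = L₀ e^(−k_d t_c) = 52.0 × 0.8417 = 43.77 mg/L, and at the critical point k_a D_c = k_d L, so D_c = (0.227/1.86) × 43.77 = 5.341 mg/L.
Minimum DO = C_s − D_c = 9.66 − 5.341 = 4.319 mg/L.
x_c = v t_c = 0.591 m/s × 0.7593 d × 86400 s/d = 38770 m ≈ 38.8 km.

t_c ≈ 0.759 d; D_c ≈ 5.34 mg/L; min DO ≈ 4.32 mg/L; x_c ≈ 38.8 km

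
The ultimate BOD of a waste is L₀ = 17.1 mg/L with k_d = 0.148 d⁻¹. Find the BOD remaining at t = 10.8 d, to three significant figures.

L ≈ 3.46 mg/L

L_t = L₀ e^(−k_d t) = 17.1 × e^(−0.148×10.8) = 17.1 × 0.2022 = 3.458 mg/L.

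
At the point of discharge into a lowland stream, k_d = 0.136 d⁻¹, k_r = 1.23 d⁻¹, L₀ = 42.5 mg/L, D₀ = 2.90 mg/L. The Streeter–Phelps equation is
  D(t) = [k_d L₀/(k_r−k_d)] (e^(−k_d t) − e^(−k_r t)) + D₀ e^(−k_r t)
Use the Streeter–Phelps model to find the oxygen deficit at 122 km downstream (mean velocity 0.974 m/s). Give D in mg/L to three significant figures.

Travel time t = x/v = 122 km / (0.974 m/s) = 122000 m / 0.974 m/s = 125300 s = 1.450 d.
k_d L₀/(k_r−k_d) = 0.136×42.5/(1.23−0.136) = 5.780/1.094 = 5.283 mg/L.
e^(−k_d t) = e^(−0.136×1.450) = 0.8211; e^(−k_r t) = e^(−1.23×1.450) = 0.1681.
D = 5.283 × (0.8211 − 0.1681) + 2.90 × 0.1681 = 3.450 + 0.4875 = 3.937 mg/L.

D ≈ 3.94 mg/L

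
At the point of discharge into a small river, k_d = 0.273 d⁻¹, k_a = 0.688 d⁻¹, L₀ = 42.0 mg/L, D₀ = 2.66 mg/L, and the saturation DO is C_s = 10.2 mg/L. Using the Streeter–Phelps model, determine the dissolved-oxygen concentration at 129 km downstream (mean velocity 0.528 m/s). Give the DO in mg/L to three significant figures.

Travel time t = x/v = 129 km / (0.528 m/s) = 129000 m / 0.528 m/s = 244300 s = 2.828 d.
k_d L₀/(k_a−k_d) = 0.273×42.0/(0.688−0.273) = 11.47/0.4150 = 27.63 mg/L.
e^(−k_d t) = e^(−0.273×2.828) = 0.4621; e^(−k_a t) = e^(−0.688×2.828) = 0.1429.
D = 27.63 × (0.4621 − 0.1429) + 2.66 × 0.1429 = 8.819 + 0.3802 = 9.199 mg/L.
DO = C_s − D = 10.2 − 9.199 = 1.001 mg/L.

DO ≈ 1.00 mg/L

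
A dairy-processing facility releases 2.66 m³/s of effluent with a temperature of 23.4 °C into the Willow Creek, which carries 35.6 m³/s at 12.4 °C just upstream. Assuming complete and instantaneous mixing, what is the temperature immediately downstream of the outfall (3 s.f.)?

Flow-weighted mixing: C = (Q_r C_r + Q_w C_w)/(Q_r + Q_w)
= (35.6×12.4 + 2.66×23.4)/(35.6 + 2.66) = 503.7/38.26 = 13.16 °C.

13.2 °C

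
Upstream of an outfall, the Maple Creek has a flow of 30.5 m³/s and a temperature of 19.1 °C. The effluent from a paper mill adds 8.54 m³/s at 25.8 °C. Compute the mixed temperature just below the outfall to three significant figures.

20.6 °C

Flow-weighted mixing: C = (Q_r C_r + Q_w C_w)/(Q_r + Q_w)
= (30.5×19.1 + 8.54×25.8)/(30.5 + 8.54) = 802.9/39.04 = 20.57 °C.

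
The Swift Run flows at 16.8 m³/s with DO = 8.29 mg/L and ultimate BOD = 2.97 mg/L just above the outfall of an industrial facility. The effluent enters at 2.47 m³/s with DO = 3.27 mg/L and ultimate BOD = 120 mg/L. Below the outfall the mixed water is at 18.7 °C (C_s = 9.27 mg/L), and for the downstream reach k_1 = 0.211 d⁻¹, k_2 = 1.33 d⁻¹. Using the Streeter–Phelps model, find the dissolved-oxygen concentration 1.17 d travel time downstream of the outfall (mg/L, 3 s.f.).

DO ≈ 7.00 mg/L

Mixed DO = (16.8×8.29 + 2.47×3.27)/(16.8+2.47) = 147.3/19.27 = 7.647 mg/L.
Mixed L₀ = (16.8×2.97 + 2.47×120)/(19.27) = 346.3/19.27 = 17.97 mg/L.
Initial deficit D₀ = C_s − DO₀ = 9.27 − 7.647 = 1.623 mg/L.
D(1.17) = [0.211×17.97/(1.33−0.211)](e^(−0.211×1.17) − e^(−1.33×1.17)) + 1.623 e^(−1.33×1.17)
= 3.389 × (0.7812 − 0.2110) + 1.623 × 0.2110 = 2.275 mg/L.
DO = 9.27 − 2.275 = 6.995 mg/L.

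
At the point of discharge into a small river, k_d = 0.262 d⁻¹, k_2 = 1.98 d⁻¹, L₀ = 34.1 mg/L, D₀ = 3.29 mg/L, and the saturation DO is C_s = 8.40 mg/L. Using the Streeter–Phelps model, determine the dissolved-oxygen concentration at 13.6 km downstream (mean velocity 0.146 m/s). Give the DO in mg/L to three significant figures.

DO ≈ 4.71 mg/L

Travel time t = x/v = 13.6 km / (0.146 m/s) = 13600 m / 0.146 m/s = 93150 s = 1.078 d.
k_d L₀/(k_2−k_d) = 0.262×34.1/(1.98−0.262) = 8.934/1.718 = 5.200 mg/L.
e^(−k_d t) = e^(−0.262×1.078) = 0.7539; e^(−k_2 t) = e^(−1.98×1.078) = 0.1183.
D = 5.200 × (0.7539 − 0.1183) + 3.29 × 0.1183 = 3.306 + 0.3891 = 3.695 mg/L.
DO = C_s − D = 8.40 − 3.695 = 4.705 mg/L.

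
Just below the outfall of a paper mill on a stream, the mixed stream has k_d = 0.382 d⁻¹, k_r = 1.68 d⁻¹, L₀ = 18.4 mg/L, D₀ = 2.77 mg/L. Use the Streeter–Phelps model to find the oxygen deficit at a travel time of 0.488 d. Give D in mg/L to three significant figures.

D ≈ 3.33 mg/L

k_d L₀/(k_r−k_d) = 0.382×18.4/(1.68−0.382) = 7.029/1.298 = 5.415 mg/L.
e^(−k_d t) = e^(−0.382×0.4880) = 0.8299; e^(−k_r t) = e^(−1.68×0.4880) = 0.4405.
D = 5.415 × (0.8299 − 0.4405) + 2.77 × 0.4405 = 2.109 + 1.220 = 3.329 mg/L.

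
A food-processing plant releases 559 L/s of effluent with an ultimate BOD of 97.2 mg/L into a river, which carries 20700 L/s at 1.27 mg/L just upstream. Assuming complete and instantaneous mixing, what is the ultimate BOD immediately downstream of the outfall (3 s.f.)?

3.79 mg/L

Flow-weighted mixing: C = (Q_r C_r + Q_w C_w)/(Q_r + Q_w)
= (20700×1.27 + 559×97.2)/(20700 + 559) = 80620/21260 = 3.792 mg/L.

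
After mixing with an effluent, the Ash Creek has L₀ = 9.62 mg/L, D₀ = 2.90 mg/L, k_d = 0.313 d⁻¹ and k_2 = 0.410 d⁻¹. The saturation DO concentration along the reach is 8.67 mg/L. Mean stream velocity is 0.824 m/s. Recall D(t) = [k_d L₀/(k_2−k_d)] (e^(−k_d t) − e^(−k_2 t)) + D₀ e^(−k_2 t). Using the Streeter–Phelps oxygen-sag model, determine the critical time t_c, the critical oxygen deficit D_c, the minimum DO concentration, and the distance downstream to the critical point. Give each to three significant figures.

t_c ≈ 1.77 d; D_c ≈ 4.22 mg/L; min DO ≈ 4.45 mg/L; x_c ≈ 126 km

At the critical point dD/dt = 0, so k_d L₀ e^(−k_d t) = k_2 D. Substituting D(t) from the Streeter–Phelps equation and solving for t gives
t_c = ln[(k_2/k_d)(1 − D₀(k_2−k_d)/(k_d L₀))] / (k_2−k_d).
Here k_2−k_d = 0.09700 d⁻¹ and 1 − D₀(k_2−k_d)/(k_d L₀) = 1 − 2.90×0.09700/(0.313×9.62) = 0.9066, so
t_c = ln(1.310 × 0.9066) / 0.09700 = 0.1719 / 0.09700 = 1.772 d.
L(t_c) = L₀ e^(−k_d t_c) = 9.62 × 0.5743 = 5.525 mg/L, and at the critical point k_2 D_c = k_d L, so D_c = (0.313/0.410) × 5.525 = 4.218 mg/L.
Minimum DO = C_s − D_c = 8.67 − 4.218 = 4.452 mg/L.
x_c = v t_c = 0.824 m/s × 1.772 d × 86400 s/d = 126100 m ≈ 126 km.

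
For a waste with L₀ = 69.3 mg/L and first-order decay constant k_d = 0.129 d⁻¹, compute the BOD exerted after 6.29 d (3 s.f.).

y_t = L₀(1 − e^(−k_d t)) = 69.3 × (1 − e^(−0.129×6.29))
= 69.3 × (1 − 0.4442) = 69.3 × 0.5558 = 38.51 mg/L.

y ≈ 38.5 mg/L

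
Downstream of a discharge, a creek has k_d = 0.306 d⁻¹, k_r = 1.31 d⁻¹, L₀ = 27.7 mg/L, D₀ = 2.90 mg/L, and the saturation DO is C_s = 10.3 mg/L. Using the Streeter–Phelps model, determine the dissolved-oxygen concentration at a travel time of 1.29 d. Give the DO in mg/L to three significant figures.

DO ≈ 5.63 mg/L

k_d L₀/(k_r−k_d) = 0.306×27.7/(1.31−0.306) = 8.476/1.004 = 8.442 mg/L.
e^(−k_d t) = e^(−0.306×1.290) = 0.6739; e^(−k_r t) = e^(−1.31×1.290) = 0.1845.
D = 8.442 × (0.6739 − 0.1845) + 2.90 × 0.1845 = 4.131 + 0.5352 = 4.666 mg/L.
DO = C_s − D = 10.3 − 4.666 = 5.634 mg/L.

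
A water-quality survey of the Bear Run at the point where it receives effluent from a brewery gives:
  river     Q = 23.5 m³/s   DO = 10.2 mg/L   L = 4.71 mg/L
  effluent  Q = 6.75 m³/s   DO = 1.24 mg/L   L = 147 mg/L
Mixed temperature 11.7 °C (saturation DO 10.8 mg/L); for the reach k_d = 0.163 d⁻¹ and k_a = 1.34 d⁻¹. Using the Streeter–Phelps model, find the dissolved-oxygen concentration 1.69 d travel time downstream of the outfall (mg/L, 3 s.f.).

DO ≈ 7.22 mg/L

Mixed DO = (23.5×10.2 + 6.75×1.24)/(23.5+6.75) = 248.1/30.25 = 8.201 mg/L.
Mixed L₀ = (23.5×4.71 + 6.75×147)/(30.25) = 1103/30.25 = 36.46 mg/L.
Initial deficit D₀ = C_s − DO₀ = 10.8 − 8.201 = 2.599 mg/L.
D(1.69) = [0.163×36.46/(1.34−0.163)](e^(−0.163×1.69) − e^(−1.34×1.69)) + 2.599 e^(−1.34×1.69)
= 5.049 × (0.7592 − 0.1039) + 2.599 × 0.1039 = 3.579 mg/L.
DO = 10.8 − 3.579 = 7.221 mg/L.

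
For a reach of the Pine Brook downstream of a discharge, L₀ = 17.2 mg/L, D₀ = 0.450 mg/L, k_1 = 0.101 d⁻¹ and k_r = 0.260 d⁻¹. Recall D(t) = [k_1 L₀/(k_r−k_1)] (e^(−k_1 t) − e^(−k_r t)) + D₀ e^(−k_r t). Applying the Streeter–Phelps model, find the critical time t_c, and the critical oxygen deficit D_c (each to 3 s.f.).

t_c = [1/(k_r−k_1)] ln[(k_r/k_1)(1 − D₀(k_r−k_1)/(k_1 L₀))]
= [1/(0.260−0.101)] ln[(0.260/0.101)(1 − 0.450×0.1590/(0.101×17.2))]
= (1/0.1590) ln[2.574 × 0.9588] = 6.289 × ln(2.468) = 6.289 × 0.9035 = 5.682 d.
L(t_c) = L₀ e^(−k_1 t_c) = 17.2 × 0.5633 = 9.689 mg/L, and at the critical point k_r D_c = k_1 L, so D_c = (0.101/0.260) × 9.689 = 3.764 mg/L.

t_c ≈ 5.68 d; D_c ≈ 3.76 mg/L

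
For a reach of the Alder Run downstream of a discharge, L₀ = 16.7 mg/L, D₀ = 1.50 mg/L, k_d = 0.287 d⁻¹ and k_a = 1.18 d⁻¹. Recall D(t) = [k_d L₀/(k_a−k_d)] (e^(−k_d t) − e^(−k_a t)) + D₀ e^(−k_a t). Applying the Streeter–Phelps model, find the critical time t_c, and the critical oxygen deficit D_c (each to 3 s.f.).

t_c = [1/(k_a−k_d)] ln[(k_a/k_d)(1 − D₀(k_a−k_d)/(k_d L₀))]
= [1/(1.18−0.287)] ln[(1.18/0.287)(1 − 1.50×0.8930/(0.287×16.7))]
= (1/0.8930) ln[4.111 × 0.7205] = 1.120 × ln(2.962) = 1.120 × 1.086 = 1.216 d.
D_c = (k_d/k_a) L₀ e^(−k_d t_c) = (0.287/1.18) × 16.7 × e^(−0.287×1.216) = 0.2432 × 16.7 × 0.7054 = 2.865 mg/L.

t_c ≈ 1.22 d; D_c ≈ 2.87 mg/L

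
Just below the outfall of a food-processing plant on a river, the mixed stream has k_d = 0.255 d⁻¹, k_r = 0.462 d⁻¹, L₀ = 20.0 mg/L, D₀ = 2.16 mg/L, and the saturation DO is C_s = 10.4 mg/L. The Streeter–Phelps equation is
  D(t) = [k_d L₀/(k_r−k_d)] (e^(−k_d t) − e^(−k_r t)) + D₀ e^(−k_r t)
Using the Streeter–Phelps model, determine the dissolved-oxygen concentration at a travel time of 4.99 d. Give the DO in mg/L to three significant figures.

k_d L₀/(k_r−k_d) = 0.255×20.0/(0.462−0.255) = 5.100/0.2070 = 24.64 mg/L.
e^(−k_d t) = e^(−0.255×4.990) = 0.2801; e^(−k_r t) = e^(−0.462×4.990) = 0.09972.
D = 24.64 × (0.2801 − 0.09972) + 2.16 × 0.09972 = 4.445 + 0.2154 = 4.661 mg/L.
DO = C_s − D = 10.4 − 4.661 = 5.739 mg/L.

DO ≈ 5.74 mg/L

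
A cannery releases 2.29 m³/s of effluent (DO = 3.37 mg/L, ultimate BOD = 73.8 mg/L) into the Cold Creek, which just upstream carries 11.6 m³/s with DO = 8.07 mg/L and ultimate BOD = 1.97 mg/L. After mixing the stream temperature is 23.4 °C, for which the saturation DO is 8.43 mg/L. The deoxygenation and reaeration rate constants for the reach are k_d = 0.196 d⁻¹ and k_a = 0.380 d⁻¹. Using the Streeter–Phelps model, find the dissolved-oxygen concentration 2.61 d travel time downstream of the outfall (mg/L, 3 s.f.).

Mixed DO = (11.6×8.07 + 2.29×3.37)/(11.6+2.29) = 101.3/13.89 = 7.295 mg/L.
Mixed L₀ = (11.6×1.97 + 2.29×73.8)/(13.89) = 191.9/13.89 = 13.81 mg/L.
Initial deficit D₀ = C_s − DO₀ = 8.43 − 7.295 = 1.135 mg/L.
D(2.61) = [0.196×13.81/(0.380−0.196)](e^(−0.196×2.61) − e^(−0.380×2.61)) + 1.135 e^(−0.380×2.61)
= 14.71 × (0.5996 − 0.3709) + 1.135 × 0.3709 = 3.785 mg/L.
DO = 8.43 − 3.785 = 4.645 mg/L.

DO ≈ 4.64 mg/L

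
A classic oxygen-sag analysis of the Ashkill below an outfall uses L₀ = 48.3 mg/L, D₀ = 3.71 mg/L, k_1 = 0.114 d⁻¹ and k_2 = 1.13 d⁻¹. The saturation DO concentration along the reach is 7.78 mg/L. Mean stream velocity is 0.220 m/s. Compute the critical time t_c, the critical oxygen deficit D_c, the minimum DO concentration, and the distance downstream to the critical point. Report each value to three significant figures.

With k_2/k_1 = 9.912 and 1 − D₀(k_2−k_1)/(k_1 L₀) = 0.3154,
t_c = ln(9.912 × 0.3154) / (1.13 − 0.114) = ln(3.127) / 1.016 = 1.140/1.016 = 1.122 d.
L(t_c) = L₀ e^(−k_1 t_c) = 48.3 × 0.8799 = 42.50 mg/L, and at the critical point k_2 D_c = k_1 L, so D_c = (0.114/1.13) × 42.50 = 4.288 mg/L.
Minimum DO = C_s − D_c = 7.78 − 4.288 = 3.492 mg/L.
x_c = v t_c = 0.220 m/s × 1.122 d × 86400 s/d = 21330 m ≈ 21.3 km.

t_c ≈ 1.12 d; D_c ≈ 4.29 mg/L; min DO ≈ 3.49 mg/L; x_c ≈ 21.3 km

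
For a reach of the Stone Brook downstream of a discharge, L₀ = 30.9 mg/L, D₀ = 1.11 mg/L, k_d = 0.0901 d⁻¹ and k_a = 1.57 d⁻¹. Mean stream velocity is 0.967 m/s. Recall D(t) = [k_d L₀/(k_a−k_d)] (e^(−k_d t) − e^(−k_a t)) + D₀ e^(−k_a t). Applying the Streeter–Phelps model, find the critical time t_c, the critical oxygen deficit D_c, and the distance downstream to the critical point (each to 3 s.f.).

At the critical point dD/dt = 0, so k_d L₀ e^(−k_d t) = k_a D. Substituting D(t) from the Streeter–Phelps equation and solving for t gives
t_c = ln[(k_a/k_d)(1 − D₀(k_a−k_d)/(k_d L₀))] / (k_a−k_d).
Here k_a−k_d = 1.480 d⁻¹ and 1 − D₀(k_a−k_d)/(k_d L₀) = 1 − 1.11×1.480/(0.0901×30.9) = 0.4100, so
t_c = ln(17.43 × 0.4100) / 1.480 = 1.966 / 1.480 = 1.329 d.
L(t_c) = L₀ e^(−k_d t_c) = 30.9 × 0.8872 = 27.41 mg/L, and at the critical point k_a D_c = k_d L, so D_c = (0.0901/1.57) × 27.41 = 1.573 mg/L.
x_c = v t_c = 0.967 m/s × 1.329 d × 86400 s/d = 111000 m ≈ 111 km.

t_c ≈ 1.33 d; D_c ≈ 1.57 mg/L; x_c ≈ 111 km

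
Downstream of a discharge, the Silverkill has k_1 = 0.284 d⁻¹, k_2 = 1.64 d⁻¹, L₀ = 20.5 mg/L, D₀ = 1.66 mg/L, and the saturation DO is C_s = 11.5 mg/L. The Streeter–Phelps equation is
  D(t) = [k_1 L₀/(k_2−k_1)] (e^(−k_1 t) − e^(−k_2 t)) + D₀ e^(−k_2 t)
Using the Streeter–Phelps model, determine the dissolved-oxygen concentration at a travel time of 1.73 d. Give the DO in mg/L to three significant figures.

DO ≈ 9.03 mg/L

k_1 L₀/(k_2−k_1) = 0.284×20.5/(1.64−0.284) = 5.822/1.356 = 4.294 mg/L.
e^(−k_1 t) = e^(−0.284×1.730) = 0.6118; e^(−k_2 t) = e^(−1.64×1.730) = 0.05859.
D = 4.294 × (0.6118 − 0.05859) + 1.66 × 0.05859 = 2.375 + 0.09726 = 2.473 mg/L.
DO = C_s − D = 11.5 − 2.473 = 9.027 mg/L.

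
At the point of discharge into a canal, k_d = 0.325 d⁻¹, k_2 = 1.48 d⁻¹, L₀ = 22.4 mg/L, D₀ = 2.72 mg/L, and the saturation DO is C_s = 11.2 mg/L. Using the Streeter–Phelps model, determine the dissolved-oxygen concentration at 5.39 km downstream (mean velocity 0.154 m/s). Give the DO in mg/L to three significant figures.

DO ≈ 7.64 mg/L

Travel time t = x/v = 5.39 km / (0.154 m/s) = 5390 m / 0.154 m/s = 35000 s = 0.4051 d.
k_d L₀/(k_2−k_d) = 0.325×22.4/(1.48−0.325) = 7.280/1.155 = 6.303 mg/L.
e^(−k_d t) = e^(−0.325×0.4051) = 0.8766; e^(−k_2 t) = e^(−1.48×0.4051) = 0.5491.
D = 6.303 × (0.8766 − 0.5491) + 2.72 × 0.5491 = 2.065 + 1.493 = 3.558 mg/L.
DO = C_s − D = 11.2 − 3.558 = 7.642 mg/L.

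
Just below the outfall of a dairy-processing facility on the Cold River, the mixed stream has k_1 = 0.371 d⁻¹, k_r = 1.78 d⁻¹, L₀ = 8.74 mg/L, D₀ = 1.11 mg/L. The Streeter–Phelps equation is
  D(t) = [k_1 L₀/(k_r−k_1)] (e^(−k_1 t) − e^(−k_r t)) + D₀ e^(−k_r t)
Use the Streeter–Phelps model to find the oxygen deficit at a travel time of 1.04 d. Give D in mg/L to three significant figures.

k_1 L₀/(k_r−k_1) = 0.371×8.74/(1.78−0.371) = 3.243/1.409 = 2.301 mg/L.
e^(−k_1 t) = e^(−0.371×1.040) = 0.6799; e^(−k_r t) = e^(−1.78×1.040) = 0.1570.
D = 2.301 × (0.6799 − 0.1570) + 1.11 × 0.1570 = 1.203 + 0.1743 = 1.378 mg/L.

D ≈ 1.38 mg/L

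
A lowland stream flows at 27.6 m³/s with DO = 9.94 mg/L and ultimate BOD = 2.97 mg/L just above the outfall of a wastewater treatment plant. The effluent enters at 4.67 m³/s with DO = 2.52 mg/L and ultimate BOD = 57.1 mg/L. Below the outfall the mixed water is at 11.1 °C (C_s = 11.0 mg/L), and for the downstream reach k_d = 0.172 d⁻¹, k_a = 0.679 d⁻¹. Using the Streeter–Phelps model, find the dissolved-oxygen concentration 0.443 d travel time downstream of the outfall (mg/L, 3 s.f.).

Mixed DO = (27.6×9.94 + 4.67×2.52)/(27.6+4.67) = 286.1/32.27 = 8.866 mg/L.
Mixed L₀ = (27.6×2.97 + 4.67×57.1)/(32.27) = 348.6/32.27 = 10.80 mg/L.
Initial deficit D₀ = C_s − DO₀ = 11.0 − 8.866 = 2.134 mg/L.
D(0.443) = [0.172×10.80/(0.679−0.172)](e^(−0.172×0.443) − e^(−0.679×0.443)) + 2.134 e^(−0.679×0.443)
= 3.665 × (0.9266 − 0.7402) + 2.134 × 0.7402 = 2.263 mg/L.
DO = 11.0 − 2.263 = 8.737 mg/L.

DO ≈ 8.74 mg/L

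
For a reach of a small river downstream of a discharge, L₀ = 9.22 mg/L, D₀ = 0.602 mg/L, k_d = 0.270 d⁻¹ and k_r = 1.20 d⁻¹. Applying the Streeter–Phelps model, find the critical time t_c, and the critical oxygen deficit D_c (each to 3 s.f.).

t_c = [1/(k_r−k_d)] ln[(k_r/k_d)(1 − D₀(k_r−k_d)/(k_d L₀))]
= [1/(1.20−0.270)] ln[(1.20/0.270)(1 − 0.602×0.9300/(0.270×9.22))]
= (1/0.9300) ln[4.444 × 0.7751] = 1.075 × ln(3.445) = 1.075 × 1.237 = 1.330 d.
L(t_c) = L₀ e^(−k_d t_c) = 9.22 × 0.6983 = 6.438 mg/L, and at the critical point k_r D_c = k_d L, so D_c = (0.270/1.20) × 6.438 = 1.449 mg/L.

t_c ≈ 1.33 d; D_c ≈ 1.45 mg/L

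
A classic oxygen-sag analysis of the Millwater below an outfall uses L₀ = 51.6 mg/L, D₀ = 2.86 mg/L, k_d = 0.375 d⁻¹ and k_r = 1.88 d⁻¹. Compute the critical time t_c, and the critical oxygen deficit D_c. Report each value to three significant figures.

t_c ≈ 0.904 d; D_c ≈ 7.33 mg/L

With k_r/k_d = 5.013 and 1 − D₀(k_r−k_d)/(k_d L₀) = 0.7776,
t_c = ln(5.013 × 0.7776) / (1.88 − 0.375) = ln(3.898) / 1.505 = 1.361/1.505 = 0.9040 d.
L(t_c) = L₀ e^(−k_d t_c) = 51.6 × 0.7125 = 36.76 mg/L, and at the critical point k_r D_c = k_d L, so D_c = (0.375/1.88) × 36.76 = 7.333 mg/L.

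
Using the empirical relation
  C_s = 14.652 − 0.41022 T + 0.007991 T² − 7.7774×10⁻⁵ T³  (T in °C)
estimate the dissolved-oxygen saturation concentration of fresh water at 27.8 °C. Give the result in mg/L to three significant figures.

C_s ≈ 7.75 mg/L

C_s = 14.652 − 0.41022×27.8 + 0.007991×27.8² − 7.7774×10⁻⁵×27.8³ = 7.753 mg/L.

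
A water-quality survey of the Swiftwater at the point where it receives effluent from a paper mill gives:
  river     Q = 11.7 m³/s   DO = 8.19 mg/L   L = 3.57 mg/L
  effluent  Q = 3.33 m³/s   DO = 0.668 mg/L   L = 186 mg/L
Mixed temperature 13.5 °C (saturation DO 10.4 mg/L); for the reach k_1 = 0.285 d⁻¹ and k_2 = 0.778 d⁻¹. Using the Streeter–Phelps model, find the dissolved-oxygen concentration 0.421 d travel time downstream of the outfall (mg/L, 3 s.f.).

DO ≈ 3.38 mg/L

Mixed DO = (11.7×8.19 + 3.33×0.668)/(11.7+3.33) = 98.05/15.03 = 6.523 mg/L.
Mixed L₀ = (11.7×3.57 + 3.33×186)/(15.03) = 661.1/15.03 = 43.99 mg/L.
Initial deficit D₀ = C_s − DO₀ = 10.4 − 6.523 = 3.877 mg/L.
D(0.421) = [0.285×43.99/(0.778−0.285)](e^(−0.285×0.421) − e^(−0.778×0.421)) + 3.877 e^(−0.778×0.421)
= 25.43 × (0.8869 − 0.7207) + 3.877 × 0.7207 = 7.021 mg/L.
DO = 10.4 − 7.021 = 3.379 mg/L.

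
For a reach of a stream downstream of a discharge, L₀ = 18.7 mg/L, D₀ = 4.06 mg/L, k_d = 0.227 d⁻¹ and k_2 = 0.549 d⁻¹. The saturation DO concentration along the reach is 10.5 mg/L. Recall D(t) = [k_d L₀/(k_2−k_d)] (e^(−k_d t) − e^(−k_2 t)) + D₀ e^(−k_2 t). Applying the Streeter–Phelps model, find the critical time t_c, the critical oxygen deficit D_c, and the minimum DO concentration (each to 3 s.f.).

t_c ≈ 1.60 d; D_c ≈ 5.38 mg/L; min DO ≈ 5.12 mg/L

t_c = [1/(k_2−k_d)] ln[(k_2/k_d)(1 − D₀(k_2−k_d)/(k_d L₀))]
= [1/(0.549−0.227)] ln[(0.549/0.227)(1 − 4.06×0.3220/(0.227×18.7))]
= (1/0.3220) ln[2.419 × 0.6920] = 3.106 × ln(1.674) = 3.106 × 0.5150 = 1.599 d.
L(t_c) = L₀ e^(−k_d t_c) = 18.7 × 0.6955 = 13.01 mg/L, and at the critical point k_2 D_c = k_d L, so D_c = (0.227/0.549) × 13.01 = 5.378 mg/L.
Minimum DO = C_s − D_c = 10.5 − 5.378 = 5.122 mg/L.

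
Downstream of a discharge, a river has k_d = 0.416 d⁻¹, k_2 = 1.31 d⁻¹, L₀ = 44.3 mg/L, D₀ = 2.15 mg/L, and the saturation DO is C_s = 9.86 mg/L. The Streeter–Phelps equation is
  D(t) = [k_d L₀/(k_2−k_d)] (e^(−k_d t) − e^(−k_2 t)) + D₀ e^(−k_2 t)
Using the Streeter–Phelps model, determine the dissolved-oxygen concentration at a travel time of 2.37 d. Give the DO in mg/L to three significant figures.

k_d L₀/(k_2−k_d) = 0.416×44.3/(1.31−0.416) = 18.43/0.8940 = 20.61 mg/L.
e^(−k_d t) = e^(−0.416×2.370) = 0.3731; e^(−k_2 t) = e^(−1.31×2.370) = 0.04484.
D = 20.61 × (0.3731 − 0.04484) + 2.15 × 0.04484 = 6.767 + 0.09640 = 6.863 mg/L.
DO = C_s − D = 9.86 − 6.863 = 2.997 mg/L.

DO ≈ 3.00 mg/L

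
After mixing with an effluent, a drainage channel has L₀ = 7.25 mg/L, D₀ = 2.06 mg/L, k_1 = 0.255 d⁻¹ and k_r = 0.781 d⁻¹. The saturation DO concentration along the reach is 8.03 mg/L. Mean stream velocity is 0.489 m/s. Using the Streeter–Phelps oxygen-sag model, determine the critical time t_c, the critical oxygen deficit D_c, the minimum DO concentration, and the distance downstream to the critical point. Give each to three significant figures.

t_c ≈ 0.451 d; D_c ≈ 2.11 mg/L; min DO ≈ 5.92 mg/L; x_c ≈ 19.1 km

t_c = [1/(k_r−k_1)] ln[(k_r/k_1)(1 − D₀(k_r−k_1)/(k_1 L₀))]
= [1/(0.781−0.255)] ln[(0.781/0.255)(1 − 2.06×0.5260/(0.255×7.25))]
= (1/0.5260) ln[3.063 × 0.4139] = 1.901 × ln(1.268) = 1.901 × 0.2372 = 0.4509 d.
L(t_c) = L₀ e^(−k_1 t_c) = 7.25 × 0.8914 = 6.463 mg/L, and at the critical point k_r D_c = k_1 L, so D_c = (0.255/0.781) × 6.463 = 2.110 mg/L.
Minimum DO = C_s − D_c = 8.03 − 2.110 = 5.920 mg/L.
x_c = v t_c = 0.489 m/s × 0.4509 d × 86400 s/d = 19050 m ≈ 19.1 km.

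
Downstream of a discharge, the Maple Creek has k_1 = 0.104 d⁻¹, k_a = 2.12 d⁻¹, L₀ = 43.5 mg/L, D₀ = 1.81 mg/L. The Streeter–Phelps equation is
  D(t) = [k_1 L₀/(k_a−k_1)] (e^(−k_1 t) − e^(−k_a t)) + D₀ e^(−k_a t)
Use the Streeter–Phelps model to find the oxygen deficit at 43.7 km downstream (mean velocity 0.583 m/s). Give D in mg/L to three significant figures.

Travel time t = x/v = 43.7 km / (0.583 m/s) = 43700 m / 0.583 m/s = 74960 s = 0.8676 d.
k_1 L₀/(k_a−k_1) = 0.104×43.5/(2.12−0.104) = 4.524/2.016 = 2.244 mg/L.
e^(−k_1 t) = e^(−0.104×0.8676) = 0.9137; e^(−k_a t) = e^(−2.12×0.8676) = 0.1589.
D = 2.244 × (0.9137 − 0.1589) + 1.81 × 0.1589 = 1.694 + 0.2877 = 1.981 mg/L.

D ≈ 1.98 mg/L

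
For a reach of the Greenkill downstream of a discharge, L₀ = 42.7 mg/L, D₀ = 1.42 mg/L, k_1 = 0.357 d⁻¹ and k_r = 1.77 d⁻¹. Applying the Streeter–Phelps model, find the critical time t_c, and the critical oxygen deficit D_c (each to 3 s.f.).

At the critical point dD/dt = 0, so k_1 L₀ e^(−k_1 t) = k_r D. Substituting D(t) from the Streeter–Phelps equation and solving for t gives
t_c = ln[(k_r/k_1)(1 − D₀(k_r−k_1)/(k_1 L₀))] / (k_r−k_1).
Here k_r−k_1 = 1.413 d⁻¹ and 1 − D₀(k_r−k_1)/(k_1 L₀) = 1 − 1.42×1.413/(0.357×42.7) = 0.8684, so
t_c = ln(4.958 × 0.8684) / 1.413 = 1.460 / 1.413 = 1.033 d.
L(t_c) = L₀ e^(−k_1 t_c) = 42.7 × 0.6915 = 29.53 mg/L, and at the critical point k_r D_c = k_1 L, so D_c = (0.357/1.77) × 29.53 = 5.956 mg/L.

t_c ≈ 1.03 d; D_c ≈ 5.96 mg/L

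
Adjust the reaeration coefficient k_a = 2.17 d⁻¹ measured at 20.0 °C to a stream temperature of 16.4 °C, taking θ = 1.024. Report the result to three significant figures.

k_a(T₂) = k_a(T₁) · θ^(T₂−T₁) = 2.17 × 1.024^(16.4−20.0)
= 2.17 × 1.024^-3.60 = 2.17 × 0.9182 = 1.992 d⁻¹.

k_a ≈ 1.99 d⁻¹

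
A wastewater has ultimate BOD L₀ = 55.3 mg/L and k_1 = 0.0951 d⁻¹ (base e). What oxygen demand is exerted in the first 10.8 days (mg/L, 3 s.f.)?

y ≈ 35.5 mg/L

y_t = L₀(1 − e^(−k_1 t)) = 55.3 × (1 − e^(−0.0951×10.8))
= 55.3 × (1 − 0.3581) = 55.3 × 0.6419 = 35.50 mg/L.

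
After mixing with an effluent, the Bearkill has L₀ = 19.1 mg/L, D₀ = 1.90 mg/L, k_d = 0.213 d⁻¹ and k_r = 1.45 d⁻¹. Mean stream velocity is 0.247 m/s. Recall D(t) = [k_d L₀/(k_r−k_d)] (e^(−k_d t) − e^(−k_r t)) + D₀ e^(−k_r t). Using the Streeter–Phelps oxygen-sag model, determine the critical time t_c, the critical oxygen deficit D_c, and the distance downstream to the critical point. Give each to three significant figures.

t_c ≈ 0.854 d; D_c ≈ 2.34 mg/L; x_c ≈ 18.2 km

With k_r/k_d = 6.808 and 1 − D₀(k_r−k_d)/(k_d L₀) = 0.4223,
t_c = ln(6.808 × 0.4223) / (1.45 − 0.213) = ln(2.875) / 1.237 = 1.056/1.237 = 0.8536 d.
L(t_c) = L₀ e^(−k_d t_c) = 19.1 × 0.8337 = 15.92 mg/L, and at the critical point k_r D_c = k_d L, so D_c = (0.213/1.45) × 15.92 = 2.339 mg/L.
x_c = v t_c = 0.247 m/s × 0.8536 d × 86400 s/d = 18220 m ≈ 18.2 km.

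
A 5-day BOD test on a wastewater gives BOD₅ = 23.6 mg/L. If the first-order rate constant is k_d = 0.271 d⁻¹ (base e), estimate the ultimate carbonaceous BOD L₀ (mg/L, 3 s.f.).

L₀ ≈ 31.8 mg/L

BOD₅ = L₀(1 − e^(−5k_d)) ⇒ L₀ = BOD₅ / (1 − e^(−5×0.271))
= 23.6 / (1 − 0.2579) = 23.6 / 0.7421 = 31.80 mg/L.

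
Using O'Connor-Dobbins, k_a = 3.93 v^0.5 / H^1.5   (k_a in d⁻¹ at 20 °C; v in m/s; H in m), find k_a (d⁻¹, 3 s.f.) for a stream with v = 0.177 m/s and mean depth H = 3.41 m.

k_a = 3.93 × 0.177^0.5 / 3.41^1.5 = 3.93 × 0.4207 / 6.297 = 0.2626 d⁻¹.

k_a ≈ 0.263 d⁻¹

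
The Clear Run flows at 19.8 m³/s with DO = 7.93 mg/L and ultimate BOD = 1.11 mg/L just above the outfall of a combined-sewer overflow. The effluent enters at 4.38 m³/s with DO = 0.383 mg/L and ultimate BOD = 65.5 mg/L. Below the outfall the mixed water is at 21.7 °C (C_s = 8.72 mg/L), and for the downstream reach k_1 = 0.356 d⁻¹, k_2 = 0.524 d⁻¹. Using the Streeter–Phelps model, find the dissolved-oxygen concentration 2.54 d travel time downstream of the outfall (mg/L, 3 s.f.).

Mixed DO = (19.8×7.93 + 4.38×0.383)/(19.8+4.38) = 158.7/24.18 = 6.563 mg/L.
Mixed L₀ = (19.8×1.11 + 4.38×65.5)/(24.18) = 308.9/24.18 = 12.77 mg/L.
Initial deficit D₀ = C_s − DO₀ = 8.72 − 6.563 = 2.157 mg/L.
D(2.54) = [0.356×12.77/(0.524−0.356)](e^(−0.356×2.54) − e^(−0.524×2.54)) + 2.157 e^(−0.524×2.54)
= 27.07 × (0.4048 − 0.2642) + 2.157 × 0.2642 = 4.376 mg/L.
DO = 8.72 − 4.376 = 4.344 mg/L.

DO ≈ 4.34 mg/L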